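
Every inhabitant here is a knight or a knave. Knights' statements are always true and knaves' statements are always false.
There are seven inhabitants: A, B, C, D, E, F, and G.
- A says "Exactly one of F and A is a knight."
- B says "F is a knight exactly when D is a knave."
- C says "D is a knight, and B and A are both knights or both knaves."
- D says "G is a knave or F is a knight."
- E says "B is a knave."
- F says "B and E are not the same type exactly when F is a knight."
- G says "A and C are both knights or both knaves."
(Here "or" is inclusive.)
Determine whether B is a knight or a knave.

B is a knave.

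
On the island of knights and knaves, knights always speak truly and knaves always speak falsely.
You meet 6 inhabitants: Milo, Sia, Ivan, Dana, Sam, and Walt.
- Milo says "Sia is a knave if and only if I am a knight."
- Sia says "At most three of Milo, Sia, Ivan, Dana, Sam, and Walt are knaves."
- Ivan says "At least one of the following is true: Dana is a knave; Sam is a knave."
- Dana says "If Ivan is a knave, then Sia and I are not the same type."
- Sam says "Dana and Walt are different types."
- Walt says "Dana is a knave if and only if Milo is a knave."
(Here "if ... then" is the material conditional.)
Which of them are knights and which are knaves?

Milo is a knave, Sia is a knave, Ivan is a knave, Dana is a knight, Sam is a knight, and Walt is a knave.

Milo (knave): "Sia is a knave if and only if I am a knight" — False. ✓
Sia is a knave, so "at most three of Milo, Sia, Ivan, Dana, Sam, and Walt are knaves" must be False — and it is.
Ivan is a knave; "at least one of the following is true: Dana is a knave; Sam is a knave" is False, as required.
As a knight, Dana's statement "if Ivan is a knave, then Sia and I are not the same type" should be True; it is.
As a knight, Sam's statement "Dana and Walt are different types" should be True; it is.
Walt (knave): "Dana is a knave if and only if Milo is a knave" — False. ✓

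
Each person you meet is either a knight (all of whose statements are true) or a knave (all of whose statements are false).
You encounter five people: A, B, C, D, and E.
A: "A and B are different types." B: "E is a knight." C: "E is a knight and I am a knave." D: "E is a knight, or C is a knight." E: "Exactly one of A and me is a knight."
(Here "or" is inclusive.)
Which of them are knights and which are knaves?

A is a knave; "A and B are different types" is False, as required.
B is a knave; "E is a knight" is False, as required.
C (knave): "E is a knight and I am a knave" — False. ✓
As a knave, D's statement "E is a knight, or C is a knight" should be False; it is.
E is a knave; "exactly one of A and me is a knight" is False, as required.

A is a knave, B is a knave, C is a knave, D is a knave, and E is a knave.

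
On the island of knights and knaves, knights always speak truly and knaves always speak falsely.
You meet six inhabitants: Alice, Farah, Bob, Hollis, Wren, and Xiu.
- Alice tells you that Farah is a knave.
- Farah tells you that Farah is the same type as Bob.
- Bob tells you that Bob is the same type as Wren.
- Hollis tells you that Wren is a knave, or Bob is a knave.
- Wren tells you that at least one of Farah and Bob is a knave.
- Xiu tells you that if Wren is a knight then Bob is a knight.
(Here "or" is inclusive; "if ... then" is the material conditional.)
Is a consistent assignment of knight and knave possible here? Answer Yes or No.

Yes

One consistent assignment: Alice=knight, Farah=knave, Bob=knight, Hollis=knave, Wren=knight, Xiu=knight.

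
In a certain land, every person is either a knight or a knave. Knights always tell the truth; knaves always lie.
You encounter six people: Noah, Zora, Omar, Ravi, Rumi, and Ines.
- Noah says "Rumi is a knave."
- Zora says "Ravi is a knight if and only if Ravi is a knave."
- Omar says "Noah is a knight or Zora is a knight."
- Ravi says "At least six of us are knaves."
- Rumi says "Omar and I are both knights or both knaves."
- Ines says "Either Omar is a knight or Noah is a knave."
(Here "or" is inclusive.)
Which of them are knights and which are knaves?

Knights: Noah, Omar, and Ines. Knaves: Zora, Ravi, and Rumi.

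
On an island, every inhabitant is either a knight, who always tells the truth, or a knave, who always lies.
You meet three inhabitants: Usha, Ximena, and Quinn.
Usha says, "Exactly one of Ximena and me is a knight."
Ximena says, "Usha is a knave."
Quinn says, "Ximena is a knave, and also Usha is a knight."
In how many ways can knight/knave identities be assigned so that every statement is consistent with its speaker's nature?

Consistent assignments:
  Usha=knight, Ximena=knave, Quinn=knight

1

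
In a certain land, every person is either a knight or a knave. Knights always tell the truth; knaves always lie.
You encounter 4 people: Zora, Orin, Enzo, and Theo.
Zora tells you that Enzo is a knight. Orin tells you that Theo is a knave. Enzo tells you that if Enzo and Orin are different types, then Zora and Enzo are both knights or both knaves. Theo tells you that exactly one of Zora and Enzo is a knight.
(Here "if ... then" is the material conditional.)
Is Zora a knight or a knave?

Zora is a knight.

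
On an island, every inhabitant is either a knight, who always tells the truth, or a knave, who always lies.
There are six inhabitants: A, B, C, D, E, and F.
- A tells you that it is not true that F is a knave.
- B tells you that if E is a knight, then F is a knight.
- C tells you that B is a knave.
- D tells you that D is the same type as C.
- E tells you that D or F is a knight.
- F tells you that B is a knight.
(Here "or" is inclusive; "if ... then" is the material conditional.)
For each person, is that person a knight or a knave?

A (knave): "it is not true that F is a knave" — false. ✓
B (knave): "if E is a knight, then F is a knight" — false. ✓
C is a knight; "B is a knave" is true, as required.
D is a knight; "D is the same type as C" is true, as required.
Since E is a knight, "D or F is a knight" needs to be true, which holds.
F is a knave, and the claim "B is a knight" is indeed false.

A is a knave, B is a knave, C is a knight, D is a knight, E is a knight, and F is a knave.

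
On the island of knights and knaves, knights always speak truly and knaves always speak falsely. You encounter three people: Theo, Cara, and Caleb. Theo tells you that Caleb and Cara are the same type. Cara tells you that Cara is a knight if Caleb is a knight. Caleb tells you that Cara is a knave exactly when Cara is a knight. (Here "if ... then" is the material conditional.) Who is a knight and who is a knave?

Theo is a knave, so "Caleb and Cara are the same type" must be false — and it is.
Cara is a knight, and the claim "Cara is a knight if Caleb is a knight" is indeed true.
Caleb (knave): "Cara is a knave exactly when Cara is a knight" — false. ✓

Knights: Cara. Knaves: Theo and Caleb.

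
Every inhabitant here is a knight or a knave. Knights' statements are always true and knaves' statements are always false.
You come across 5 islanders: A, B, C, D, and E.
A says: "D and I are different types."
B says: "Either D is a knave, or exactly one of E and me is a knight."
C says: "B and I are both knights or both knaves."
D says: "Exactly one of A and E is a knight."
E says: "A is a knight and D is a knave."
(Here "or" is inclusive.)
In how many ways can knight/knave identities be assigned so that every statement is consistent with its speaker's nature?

Consistent assignments:
  A=knight, B=knight, C=knight, D=knave, E=knight
  A=knight, B=knight, C=knave, D=knave, E=knight
  A=knave, B=knight, C=knight, D=knave, E=knave
  A=knave, B=knight, C=knave, D=knave, E=knave

4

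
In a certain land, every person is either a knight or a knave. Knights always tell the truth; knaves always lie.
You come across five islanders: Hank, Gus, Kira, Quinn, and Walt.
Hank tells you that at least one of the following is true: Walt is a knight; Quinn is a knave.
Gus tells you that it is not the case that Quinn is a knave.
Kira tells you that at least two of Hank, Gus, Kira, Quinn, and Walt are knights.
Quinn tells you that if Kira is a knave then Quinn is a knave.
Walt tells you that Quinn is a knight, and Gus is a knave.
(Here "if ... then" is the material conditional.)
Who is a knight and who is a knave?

Knights: Gus, Kira, and Quinn. Knaves: Hank and Walt.

Hank is a knave; "at least one of the following is true: Walt is a knight; Quinn is a knave" is False, as required.
Gus (knight): "it is not the case that Quinn is a knave" — true. ✓
Kira is a knight, and the claim "at least two of Hank, Gus, Kira, Quinn, and Walt are knights" is indeed true.
Quinn is a knight, and the claim "if Kira is a knave then Quinn is a knave" is indeed true.
As a knave, Walt's statement "Quinn is a knight, and Gus is a knave" should be False; it is.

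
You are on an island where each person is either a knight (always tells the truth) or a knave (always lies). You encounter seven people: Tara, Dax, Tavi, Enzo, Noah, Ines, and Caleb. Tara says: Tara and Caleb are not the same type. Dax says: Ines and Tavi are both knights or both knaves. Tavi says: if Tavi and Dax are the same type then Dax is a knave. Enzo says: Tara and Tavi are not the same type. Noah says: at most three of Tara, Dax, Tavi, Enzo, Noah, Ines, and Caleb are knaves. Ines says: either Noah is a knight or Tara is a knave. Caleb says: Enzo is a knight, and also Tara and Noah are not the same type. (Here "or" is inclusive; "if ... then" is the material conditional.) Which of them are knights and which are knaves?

Tara is a knight, Dax is a knave, Tavi is a knight, Enzo is a knave, Noah is a knave, Ines is a knave, and Caleb is a knave.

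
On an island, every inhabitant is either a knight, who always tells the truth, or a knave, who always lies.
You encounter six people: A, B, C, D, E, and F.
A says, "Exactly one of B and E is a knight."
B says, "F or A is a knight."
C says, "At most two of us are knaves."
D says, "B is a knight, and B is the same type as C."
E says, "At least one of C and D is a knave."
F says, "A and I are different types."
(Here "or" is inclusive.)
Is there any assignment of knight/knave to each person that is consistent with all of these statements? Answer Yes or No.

Yes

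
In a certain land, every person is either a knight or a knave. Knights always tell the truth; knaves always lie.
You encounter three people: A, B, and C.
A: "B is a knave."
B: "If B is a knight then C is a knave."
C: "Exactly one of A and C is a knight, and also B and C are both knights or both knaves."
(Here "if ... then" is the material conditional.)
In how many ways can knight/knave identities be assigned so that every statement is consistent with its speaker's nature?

1

Consistent assignments:
  A=knave, B=knight, C=knave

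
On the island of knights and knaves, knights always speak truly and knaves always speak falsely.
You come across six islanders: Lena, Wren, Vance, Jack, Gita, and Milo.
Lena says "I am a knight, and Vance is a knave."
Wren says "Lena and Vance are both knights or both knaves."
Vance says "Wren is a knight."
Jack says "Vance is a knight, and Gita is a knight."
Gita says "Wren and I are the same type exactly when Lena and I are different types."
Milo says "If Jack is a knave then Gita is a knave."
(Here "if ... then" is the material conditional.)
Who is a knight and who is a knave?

Lena is a knight, so "I am a knight, and Vance is a knave" must be true — and it is.
Wren is a knave; "Lena and Vance are both knights or both knaves" is false, as required.
Vance is a knave; "Wren is a knight" is false, as required.
As a knave, Jack's statement "Vance is a knight, and Gita is a knight" should be false; it is.
As a knight, Gita's statement "Wren and I are the same type exactly when Lena and I are different types" should be true; it is.
Milo is a knave, so "if Jack is a knave then Gita is a knave" must be false — and it is.

Lena is a knight, Wren is a knave, Vance is a knave, Jack is a knave, Gita is a knight, and Milo is a knave.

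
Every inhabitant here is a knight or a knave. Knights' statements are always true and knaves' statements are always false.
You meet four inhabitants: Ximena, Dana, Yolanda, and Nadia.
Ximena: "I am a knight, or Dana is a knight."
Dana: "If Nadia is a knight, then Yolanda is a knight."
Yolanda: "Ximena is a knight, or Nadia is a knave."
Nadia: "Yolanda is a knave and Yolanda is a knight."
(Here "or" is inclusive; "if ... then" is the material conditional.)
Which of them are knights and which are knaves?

Ximena (knight): "I am a knight, or Dana is a knight" — True. ✓
As a knight, Dana's statement "if Nadia is a knight, then Yolanda is a knight" should be True; it is.
Since Yolanda is a knight, "Ximena is a knight, or Nadia is a knave" needs to be True, which holds.
As a knave, Nadia's statement "Yolanda is a knave and Yolanda is a knight" should be false; it is.

Ximena is a knight, Dana is a knight, Yolanda is a knight, and Nadia is a knave.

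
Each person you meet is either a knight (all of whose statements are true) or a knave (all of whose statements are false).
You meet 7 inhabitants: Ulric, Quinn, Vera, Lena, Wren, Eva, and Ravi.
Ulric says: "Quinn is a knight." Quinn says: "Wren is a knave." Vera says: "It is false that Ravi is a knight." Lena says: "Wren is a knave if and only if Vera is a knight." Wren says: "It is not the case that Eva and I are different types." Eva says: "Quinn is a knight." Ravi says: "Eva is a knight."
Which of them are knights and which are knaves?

Ulric is a knight, Quinn is a knight, Vera is a knave, Lena is a knave, Wren is a knave, Eva is a knight, and Ravi is a knight.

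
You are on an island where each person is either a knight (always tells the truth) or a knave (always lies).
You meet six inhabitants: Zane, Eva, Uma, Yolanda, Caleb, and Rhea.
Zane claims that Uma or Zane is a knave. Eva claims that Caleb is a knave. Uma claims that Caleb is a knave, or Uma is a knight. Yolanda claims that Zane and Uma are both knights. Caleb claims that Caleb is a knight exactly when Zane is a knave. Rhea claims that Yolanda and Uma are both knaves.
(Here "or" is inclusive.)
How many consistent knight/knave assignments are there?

0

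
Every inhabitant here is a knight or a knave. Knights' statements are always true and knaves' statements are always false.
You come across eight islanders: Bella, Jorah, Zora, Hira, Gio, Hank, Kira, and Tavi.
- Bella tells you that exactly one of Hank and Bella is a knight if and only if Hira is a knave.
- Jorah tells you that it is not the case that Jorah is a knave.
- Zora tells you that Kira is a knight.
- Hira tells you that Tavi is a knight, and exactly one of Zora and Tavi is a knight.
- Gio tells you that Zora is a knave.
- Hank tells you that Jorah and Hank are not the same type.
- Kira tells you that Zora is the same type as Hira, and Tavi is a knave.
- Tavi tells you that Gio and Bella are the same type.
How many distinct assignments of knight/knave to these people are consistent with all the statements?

Consistent assignments:
  Bella=knight, Jorah=knave, Zora=knave, Hira=knight, Gio=knight, Hank=knight, Kira=knave, Tavi=knight

1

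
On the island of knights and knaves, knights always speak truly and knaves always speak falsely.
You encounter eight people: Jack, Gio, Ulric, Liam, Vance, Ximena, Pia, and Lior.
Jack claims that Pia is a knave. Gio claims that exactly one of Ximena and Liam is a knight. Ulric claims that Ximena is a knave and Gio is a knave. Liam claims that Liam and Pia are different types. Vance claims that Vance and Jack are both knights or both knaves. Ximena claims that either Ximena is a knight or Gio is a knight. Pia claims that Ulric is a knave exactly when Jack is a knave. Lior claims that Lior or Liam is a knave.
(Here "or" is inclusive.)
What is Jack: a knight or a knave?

Consistent assignments: {Jack=knight, Gio=knight, Ulric=knave, Liam=knave, Vance=knight, Ximena=knight, Pia=knave, Lior=knight}; {Jack=knight, Gio=knight, Ulric=knave, Liam=knave, Vance=knave, Ximena=knight, Pia=knave, Lior=knight}
In every consistent assignment, Jack is a knight.

Jack is a knight.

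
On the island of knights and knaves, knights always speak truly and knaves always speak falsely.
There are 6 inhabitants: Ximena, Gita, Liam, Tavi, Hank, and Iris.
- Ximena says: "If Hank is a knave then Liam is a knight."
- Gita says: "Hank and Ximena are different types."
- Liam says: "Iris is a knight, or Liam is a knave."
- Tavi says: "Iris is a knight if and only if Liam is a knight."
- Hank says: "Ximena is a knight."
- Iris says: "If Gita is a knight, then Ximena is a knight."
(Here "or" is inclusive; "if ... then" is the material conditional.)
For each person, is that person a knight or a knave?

Ximena is a knight, and the claim "if Hank is a knave then Liam is a knight" is indeed True.
Gita (knave): "Hank and Ximena are different types" — false. ✓
Liam is a knight, so "Iris is a knight, or Liam is a knave" must be True — and it is.
Since Tavi is a knight, "Iris is a knight if and only if Liam is a knight" needs to be True, which holds.
Hank is a knight, and the claim "Ximena is a knight" is indeed True.
Iris is a knight, so "if Gita is a knight, then Ximena is a knight" must be True — and it is.

Ximena is a knight, Gita is a knave, Liam is a knight, Tavi is a knight, Hank is a knight, and Iris is a knight.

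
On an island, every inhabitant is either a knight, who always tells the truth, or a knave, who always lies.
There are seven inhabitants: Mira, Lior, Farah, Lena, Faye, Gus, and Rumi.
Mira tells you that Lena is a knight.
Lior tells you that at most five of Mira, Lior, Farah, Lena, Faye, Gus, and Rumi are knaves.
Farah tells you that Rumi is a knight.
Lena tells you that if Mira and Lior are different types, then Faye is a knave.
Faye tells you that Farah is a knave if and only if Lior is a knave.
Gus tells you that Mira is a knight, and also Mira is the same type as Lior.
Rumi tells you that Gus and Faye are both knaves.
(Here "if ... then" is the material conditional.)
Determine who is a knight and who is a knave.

Mira is a knight, and the claim "Lena is a knight" is indeed true.
Lior is a knight, and the claim "at most five of Mira, Lior, Farah, Lena, Faye, Gus, and Rumi are knaves" is indeed true.
Farah is a knave; "Rumi is a knight" is false, as required.
As a knight, Lena's statement "if Mira and Lior are different types, then Faye is a knave" should be true; it is.
Faye is a knave, so "Farah is a knave if and only if Lior is a knave" must be false — and it is.
Gus (knight): "Mira is a knight, and also Mira is the same type as Lior" — true. ✓
Rumi is a knave, so "Gus and Faye are both knaves" must be false — and it is.

Mira is a knight, Lior is a knight, Farah is a knave, Lena is a knight, Faye is a knave, Gus is a knight, and Rumi is a knave.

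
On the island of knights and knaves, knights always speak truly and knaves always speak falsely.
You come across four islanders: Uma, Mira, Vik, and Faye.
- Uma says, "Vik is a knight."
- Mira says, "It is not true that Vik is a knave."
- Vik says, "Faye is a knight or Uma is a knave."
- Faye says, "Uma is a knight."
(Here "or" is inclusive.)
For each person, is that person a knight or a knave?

Uma is a knight, Mira is a knight, Vik is a knight, and Faye is a knight.

As a knight, Uma's statement "Vik is a knight" should be True; it is.
Mira is a knight, and the claim "it is not true that Vik is a knave" is indeed True.
Vik is a knight; "Faye is a knight or Uma is a knave" is True, as required.
As a knight, Faye's statement "Uma is a knight" should be True; it is.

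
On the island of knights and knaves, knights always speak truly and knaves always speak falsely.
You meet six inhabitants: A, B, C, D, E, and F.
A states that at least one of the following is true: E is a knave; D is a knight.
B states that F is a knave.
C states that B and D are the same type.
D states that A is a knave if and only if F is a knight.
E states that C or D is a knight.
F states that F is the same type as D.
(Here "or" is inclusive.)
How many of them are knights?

5

The unique consistent assignment is A=knight, B=knight, C=knight, D=knight, E=knight, F=knave.
That has 5 knights.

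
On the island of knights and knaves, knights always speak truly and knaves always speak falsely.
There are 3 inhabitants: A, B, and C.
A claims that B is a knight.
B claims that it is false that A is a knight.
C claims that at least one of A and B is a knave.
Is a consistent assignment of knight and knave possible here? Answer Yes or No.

No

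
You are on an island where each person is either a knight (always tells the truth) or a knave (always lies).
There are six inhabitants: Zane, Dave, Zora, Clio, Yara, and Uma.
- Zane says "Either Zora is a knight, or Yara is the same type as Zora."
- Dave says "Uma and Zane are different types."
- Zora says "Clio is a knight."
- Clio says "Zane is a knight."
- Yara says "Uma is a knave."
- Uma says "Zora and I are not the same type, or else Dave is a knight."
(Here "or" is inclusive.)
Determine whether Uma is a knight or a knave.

Uma is a knave.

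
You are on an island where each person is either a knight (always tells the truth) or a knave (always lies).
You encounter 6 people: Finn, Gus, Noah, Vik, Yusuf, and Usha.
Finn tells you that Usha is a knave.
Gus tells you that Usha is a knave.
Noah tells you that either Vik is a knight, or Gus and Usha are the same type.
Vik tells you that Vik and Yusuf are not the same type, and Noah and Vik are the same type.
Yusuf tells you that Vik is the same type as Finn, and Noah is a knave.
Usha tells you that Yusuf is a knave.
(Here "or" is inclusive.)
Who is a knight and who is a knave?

As a knave, Finn's statement "Usha is a knave" should be False; it is.
Gus is a knave, so "Usha is a knave" must be False — and it is.
Noah (knight): "either Vik is a knight, or Gus and Usha are the same type" — true. ✓
Vik (knight): "Vik and Yusuf are not the same type, and Noah and Vik are the same type" — true. ✓
Since Yusuf is a knave, "Vik is the same type as Finn, and Noah is a knave" needs to be False, which holds.
Usha (knight): "Yusuf is a knave" — true. ✓

Knights: Noah, Vik, and Usha. Knaves: Finn, Gus, and Yusuf.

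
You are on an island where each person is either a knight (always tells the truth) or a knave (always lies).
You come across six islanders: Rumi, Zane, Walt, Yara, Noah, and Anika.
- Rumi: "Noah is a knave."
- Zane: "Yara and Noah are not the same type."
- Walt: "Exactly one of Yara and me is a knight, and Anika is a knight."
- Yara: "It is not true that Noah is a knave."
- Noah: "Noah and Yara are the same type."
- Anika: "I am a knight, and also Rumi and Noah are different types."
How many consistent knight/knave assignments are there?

Consistent assignments:
  Rumi=knave, Zane=knave, Walt=knave, Yara=knight, Noah=knight, Anika=knave

1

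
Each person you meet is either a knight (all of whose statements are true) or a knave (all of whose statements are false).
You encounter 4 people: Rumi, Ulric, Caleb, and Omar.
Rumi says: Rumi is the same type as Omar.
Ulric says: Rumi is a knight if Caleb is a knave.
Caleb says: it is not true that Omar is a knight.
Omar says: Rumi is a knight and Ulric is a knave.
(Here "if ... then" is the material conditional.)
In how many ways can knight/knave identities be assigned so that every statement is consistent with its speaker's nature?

0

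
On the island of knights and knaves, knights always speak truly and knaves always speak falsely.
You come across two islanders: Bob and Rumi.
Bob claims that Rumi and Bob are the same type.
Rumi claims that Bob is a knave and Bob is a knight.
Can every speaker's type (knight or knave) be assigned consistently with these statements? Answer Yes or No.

No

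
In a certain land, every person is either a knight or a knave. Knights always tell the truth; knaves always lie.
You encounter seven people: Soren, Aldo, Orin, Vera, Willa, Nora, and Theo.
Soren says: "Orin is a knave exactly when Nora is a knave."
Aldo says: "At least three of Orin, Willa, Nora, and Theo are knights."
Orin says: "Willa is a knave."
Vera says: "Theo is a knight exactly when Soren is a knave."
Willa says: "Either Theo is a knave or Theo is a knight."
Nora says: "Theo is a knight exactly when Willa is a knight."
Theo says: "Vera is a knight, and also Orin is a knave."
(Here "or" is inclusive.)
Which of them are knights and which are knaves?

Knights: Aldo, Vera, Willa, Nora, and Theo. Knaves: Soren and Orin.

Since Soren is a knave, "Orin is a knave exactly when Nora is a knave" needs to be False, which holds.
Aldo is a knight, so "at least three of Orin, Willa, Nora, and Theo are knights" must be true — and it is.
Since Orin is a knave, "Willa is a knave" needs to be False, which holds.
Vera is a knight; "Theo is a knight exactly when Soren is a knave" is true, as required.
Willa (knight): "either Theo is a knave or Theo is a knight" — true. ✓
As a knight, Nora's statement "Theo is a knight exactly when Willa is a knight" should be true; it is.
Theo (knight): "Vera is a knight, and also Orin is a knave" — true. ✓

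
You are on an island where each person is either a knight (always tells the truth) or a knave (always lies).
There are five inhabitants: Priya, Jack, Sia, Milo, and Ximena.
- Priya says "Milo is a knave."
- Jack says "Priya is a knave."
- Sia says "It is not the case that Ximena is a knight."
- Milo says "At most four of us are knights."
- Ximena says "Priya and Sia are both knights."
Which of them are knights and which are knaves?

Priya is a knave, Jack is a knight, Sia is a knight, Milo is a knight, and Ximena is a knave.

As a knave, Priya's statement "Milo is a knave" should be False; it is.
Jack (knight): "Priya is a knave" — true. ✓
Sia is a knight, so "it is not the case that Ximena is a knight" must be true — and it is.
Milo (knight): "at most four of us are knights" — true. ✓
Ximena is a knave, so "Priya and Sia are both knights" must be False — and it is.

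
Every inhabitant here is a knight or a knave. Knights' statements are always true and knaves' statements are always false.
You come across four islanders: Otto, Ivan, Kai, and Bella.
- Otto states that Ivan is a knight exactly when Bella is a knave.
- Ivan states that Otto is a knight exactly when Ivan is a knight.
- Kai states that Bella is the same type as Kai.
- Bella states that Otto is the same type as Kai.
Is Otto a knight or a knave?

Consistent assignments: {Otto=knight, Ivan=knave, Kai=knight, Bella=knight}
In every consistent assignment, Otto is a knight.

Otto is a knight.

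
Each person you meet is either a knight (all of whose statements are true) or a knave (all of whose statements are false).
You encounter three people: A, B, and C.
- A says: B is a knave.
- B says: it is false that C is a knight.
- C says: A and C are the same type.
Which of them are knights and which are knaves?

A (knight): "B is a knave" — True. ✓
As a knave, B's statement "it is false that C is a knight" should be false; it is.
C is a knight, so "A and C are the same type" must be True — and it is.

Knights: A and C. Knaves: B.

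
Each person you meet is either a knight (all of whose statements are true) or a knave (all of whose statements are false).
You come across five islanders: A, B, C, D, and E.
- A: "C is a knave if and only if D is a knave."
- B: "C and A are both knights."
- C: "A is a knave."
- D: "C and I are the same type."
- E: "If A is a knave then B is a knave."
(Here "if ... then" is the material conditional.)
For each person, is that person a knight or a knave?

A (knave): "C is a knave if and only if D is a knave" — False. ✓
B is a knave, so "C and A are both knights" must be False — and it is.
C is a knight, and the claim "A is a knave" is indeed True.
D is a knave; "C and I are the same type" is False, as required.
Since E is a knight, "if A is a knave then B is a knave" needs to be True, which holds.

A is a knave, B is a knave, C is a knight, D is a knave, and E is a knight.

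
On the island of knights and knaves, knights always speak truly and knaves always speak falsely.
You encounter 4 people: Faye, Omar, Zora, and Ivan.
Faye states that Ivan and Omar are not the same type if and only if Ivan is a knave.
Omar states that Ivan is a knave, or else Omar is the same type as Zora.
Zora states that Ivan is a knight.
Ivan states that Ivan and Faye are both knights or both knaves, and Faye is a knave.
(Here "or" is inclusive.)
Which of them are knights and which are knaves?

Faye is a knight, Omar is a knight, Zora is a knave, and Ivan is a knave.

As a knight, Faye's statement "Ivan and Omar are not the same type if and only if Ivan is a knave" should be True; it is.
Omar is a knight, so "Ivan is a knave, or else Omar is the same type as Zora" must be True — and it is.
Zora is a knave; "Ivan is a knight" is False, as required.
Ivan is a knave, so "Ivan and Faye are both knights or both knaves, and Faye is a knave" must be False — and it is.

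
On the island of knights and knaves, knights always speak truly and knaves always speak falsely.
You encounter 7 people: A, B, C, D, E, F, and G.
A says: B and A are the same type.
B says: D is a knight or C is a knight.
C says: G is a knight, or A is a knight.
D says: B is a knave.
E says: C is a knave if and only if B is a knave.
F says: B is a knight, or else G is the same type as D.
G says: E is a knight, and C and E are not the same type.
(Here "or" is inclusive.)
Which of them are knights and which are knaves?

Since A is a knight, "B and A are the same type" needs to be true, which holds.
As a knight, B's statement "D is a knight or C is a knight" should be true; it is.
As a knight, C's statement "G is a knight, or A is a knight" should be true; it is.
D is a knave; "B is a knave" is False, as required.
E is a knight, so "C is a knave if and only if B is a knave" must be true — and it is.
As a knight, F's statement "B is a knight, or else G is the same type as D" should be true; it is.
As a knave, G's statement "E is a knight, and C and E are not the same type" should be False; it is.

Knights: A, B, C, E, and F. Knaves: D and G.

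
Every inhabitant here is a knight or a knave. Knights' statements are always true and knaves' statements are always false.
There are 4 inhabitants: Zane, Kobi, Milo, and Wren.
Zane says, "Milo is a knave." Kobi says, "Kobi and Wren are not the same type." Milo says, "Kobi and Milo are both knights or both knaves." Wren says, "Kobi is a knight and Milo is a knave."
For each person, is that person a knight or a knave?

Zane is a knave, and the claim "Milo is a knave" is indeed False.
Kobi is a knight; "Kobi and Wren are not the same type" is True, as required.
As a knight, Milo's statement "Kobi and Milo are both knights or both knaves" should be True; it is.
Since Wren is a knave, "Kobi is a knight and Milo is a knave" needs to be False, which holds.

Zane is a knave, Kobi is a knight, Milo is a knight, and Wren is a knave.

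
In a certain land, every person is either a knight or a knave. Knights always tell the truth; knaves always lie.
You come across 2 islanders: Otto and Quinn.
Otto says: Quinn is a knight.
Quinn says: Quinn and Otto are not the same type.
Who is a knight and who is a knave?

Otto is a knave and Quinn is a knave.

As a knave, Otto's statement "Quinn is a knight" should be False; it is.
Quinn is a knave; "Quinn and Otto are not the same type" is False, as required.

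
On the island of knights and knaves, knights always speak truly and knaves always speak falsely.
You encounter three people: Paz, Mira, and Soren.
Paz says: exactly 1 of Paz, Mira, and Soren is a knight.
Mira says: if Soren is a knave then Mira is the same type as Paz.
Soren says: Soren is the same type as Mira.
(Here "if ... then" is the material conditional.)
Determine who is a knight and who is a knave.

Paz is a knave, Mira is a knight, and Soren is a knight.

Suppose Paz is a knight. Then Paz's statement "exactly 1 of Paz, Mira, and Soren is a knight" would have to be true. Checking the 4 ways to assign the others, none is consistent with every speaker.
(For instance, with Mira=knight, Soren=knight, Paz's claim "exactly 1 of Paz, Mira, and Soren is a knight" comes out false where it would need to be true.)
So Paz must be a knave, making "exactly 1 of Paz, Mira, and Soren is a knight" false. Taking Paz=knave, Mira=knight, Soren=knight, each remaining statement checks out:
  Mira (knight): "if Soren is a knave then Mira is the same type as Paz" — true. ✓
  Soren (knight): "Soren is the same type as Mira" — true. ✓
This is the unique consistent assignment.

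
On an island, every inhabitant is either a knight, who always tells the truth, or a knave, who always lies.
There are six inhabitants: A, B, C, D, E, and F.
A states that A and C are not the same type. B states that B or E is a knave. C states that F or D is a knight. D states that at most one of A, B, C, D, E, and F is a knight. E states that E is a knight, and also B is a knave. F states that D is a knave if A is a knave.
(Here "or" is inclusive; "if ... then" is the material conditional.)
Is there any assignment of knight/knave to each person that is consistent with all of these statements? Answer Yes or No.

No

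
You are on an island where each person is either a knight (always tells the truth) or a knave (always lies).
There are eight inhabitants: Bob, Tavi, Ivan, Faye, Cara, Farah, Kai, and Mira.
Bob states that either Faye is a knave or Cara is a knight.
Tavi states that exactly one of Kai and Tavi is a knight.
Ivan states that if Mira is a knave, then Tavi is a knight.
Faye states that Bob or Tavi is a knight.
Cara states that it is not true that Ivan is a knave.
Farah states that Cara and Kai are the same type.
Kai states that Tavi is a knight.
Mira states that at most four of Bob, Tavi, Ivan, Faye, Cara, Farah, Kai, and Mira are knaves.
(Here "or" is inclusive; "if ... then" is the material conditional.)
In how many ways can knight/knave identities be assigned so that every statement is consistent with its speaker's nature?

1

Consistent assignments:
  Bob=knight, Tavi=knave, Ivan=knight, Faye=knight, Cara=knight, Farah=knave, Kai=knave, Mira=knight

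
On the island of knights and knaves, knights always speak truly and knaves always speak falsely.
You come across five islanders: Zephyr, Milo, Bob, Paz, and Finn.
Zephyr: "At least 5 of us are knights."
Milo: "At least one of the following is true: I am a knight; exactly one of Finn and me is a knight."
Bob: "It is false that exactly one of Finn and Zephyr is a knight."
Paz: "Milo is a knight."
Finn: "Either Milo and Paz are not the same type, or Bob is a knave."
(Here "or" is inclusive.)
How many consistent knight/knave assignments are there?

3

Consistent assignments:
  Zephyr=knave, Milo=knight, Bob=knight, Paz=knight, Finn=knave
  Zephyr=knave, Milo=knight, Bob=knave, Paz=knight, Finn=knight
  Zephyr=knave, Milo=knave, Bob=knight, Paz=knave, Finn=knave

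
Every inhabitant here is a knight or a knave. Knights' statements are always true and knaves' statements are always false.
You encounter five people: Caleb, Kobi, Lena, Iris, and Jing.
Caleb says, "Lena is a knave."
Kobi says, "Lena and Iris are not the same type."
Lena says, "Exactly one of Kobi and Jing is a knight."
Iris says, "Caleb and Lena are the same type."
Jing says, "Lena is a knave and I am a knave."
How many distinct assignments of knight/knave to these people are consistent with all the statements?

1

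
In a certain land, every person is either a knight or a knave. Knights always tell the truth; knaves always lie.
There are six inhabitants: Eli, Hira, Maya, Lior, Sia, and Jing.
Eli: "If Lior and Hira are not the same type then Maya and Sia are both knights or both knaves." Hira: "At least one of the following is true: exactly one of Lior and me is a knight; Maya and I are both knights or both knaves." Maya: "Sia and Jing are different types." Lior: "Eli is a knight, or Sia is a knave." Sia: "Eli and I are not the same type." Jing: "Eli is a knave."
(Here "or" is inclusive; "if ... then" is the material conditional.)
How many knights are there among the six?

3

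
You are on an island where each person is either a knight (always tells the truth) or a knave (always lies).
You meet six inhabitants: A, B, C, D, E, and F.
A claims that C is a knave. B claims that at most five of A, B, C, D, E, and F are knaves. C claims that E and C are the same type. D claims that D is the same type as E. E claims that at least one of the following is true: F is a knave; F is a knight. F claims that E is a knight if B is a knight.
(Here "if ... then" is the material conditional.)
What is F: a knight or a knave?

F is a knight.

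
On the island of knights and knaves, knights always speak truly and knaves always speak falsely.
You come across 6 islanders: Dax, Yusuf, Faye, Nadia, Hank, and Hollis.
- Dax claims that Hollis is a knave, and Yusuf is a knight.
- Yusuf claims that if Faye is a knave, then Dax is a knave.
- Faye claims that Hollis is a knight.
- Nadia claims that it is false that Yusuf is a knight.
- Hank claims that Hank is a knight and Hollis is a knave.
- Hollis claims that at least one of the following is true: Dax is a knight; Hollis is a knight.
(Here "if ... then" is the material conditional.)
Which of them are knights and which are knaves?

Dax is a knave, Yusuf is a knight, Faye is a knight, Nadia is a knave, Hank is a knave, and Hollis is a knight.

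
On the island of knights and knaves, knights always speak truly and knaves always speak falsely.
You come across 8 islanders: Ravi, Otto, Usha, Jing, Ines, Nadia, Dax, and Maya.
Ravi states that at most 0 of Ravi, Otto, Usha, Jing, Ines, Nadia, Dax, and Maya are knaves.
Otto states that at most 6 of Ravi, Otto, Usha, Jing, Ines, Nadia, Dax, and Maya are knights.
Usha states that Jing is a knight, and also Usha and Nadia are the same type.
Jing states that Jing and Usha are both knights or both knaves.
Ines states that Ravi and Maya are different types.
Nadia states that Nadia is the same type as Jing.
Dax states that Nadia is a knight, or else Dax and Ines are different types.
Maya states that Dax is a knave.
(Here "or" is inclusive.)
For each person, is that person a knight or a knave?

Knights: Otto, Usha, Jing, Nadia, and Dax. Knaves: Ravi, Ines, and Maya.

Ravi is a knave, and the claim "at most 0 of Ravi, Otto, Usha, Jing, Ines, Nadia, Dax, and Maya are knaves" is indeed False.
Otto is a knight, and the claim "at most 6 of Ravi, Otto, Usha, Jing, Ines, Nadia, Dax, and Maya are knights" is indeed True.
Usha is a knight, so "Jing is a knight, and also Usha and Nadia are the same type" must be True — and it is.
Since Jing is a knight, "Jing and Usha are both knights or both knaves" needs to be True, which holds.
Since Ines is a knave, "Ravi and Maya are different types" needs to be False, which holds.
As a knight, Nadia's statement "Nadia is the same type as Jing" should be True; it is.
Dax is a knight, so "Nadia is a knight, or else Dax and Ines are different types" must be True — and it is.
Since Maya is a knave, "Dax is a knave" needs to be False, which holds.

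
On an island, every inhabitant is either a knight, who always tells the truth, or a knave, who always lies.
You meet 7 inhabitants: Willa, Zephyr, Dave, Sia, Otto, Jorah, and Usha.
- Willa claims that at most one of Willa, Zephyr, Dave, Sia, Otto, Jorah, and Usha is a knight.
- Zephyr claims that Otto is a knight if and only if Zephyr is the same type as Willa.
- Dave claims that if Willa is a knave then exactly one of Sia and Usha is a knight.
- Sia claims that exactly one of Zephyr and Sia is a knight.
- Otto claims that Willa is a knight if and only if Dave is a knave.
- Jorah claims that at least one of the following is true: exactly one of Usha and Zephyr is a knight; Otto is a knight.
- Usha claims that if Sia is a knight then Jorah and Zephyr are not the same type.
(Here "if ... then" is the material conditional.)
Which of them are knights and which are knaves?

Willa is a knave, so "at most one of Willa, Zephyr, Dave, Sia, Otto, Jorah, and Usha is a knight" must be False — and it is.
Since Zephyr is a knave, "Otto is a knight if and only if Zephyr is the same type as Willa" needs to be False, which holds.
Dave is a knave, so "if Willa is a knave then exactly one of Sia and Usha is a knight" must be False — and it is.
Sia is a knight, so "exactly one of Zephyr and Sia is a knight" must be true — and it is.
Otto is a knave, so "Willa is a knight if and only if Dave is a knave" must be False — and it is.
Jorah is a knight; "at least one of the following is true: exactly one of Usha and Zephyr is a knight; Otto is a knight" is true, as required.
Usha is a knight, and the claim "if Sia is a knight then Jorah and Zephyr are not the same type" is indeed true.

Willa is a knave, Zephyr is a knave, Dave is a knave, Sia is a knight, Otto is a knave, Jorah is a knight, and Usha is a knight.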